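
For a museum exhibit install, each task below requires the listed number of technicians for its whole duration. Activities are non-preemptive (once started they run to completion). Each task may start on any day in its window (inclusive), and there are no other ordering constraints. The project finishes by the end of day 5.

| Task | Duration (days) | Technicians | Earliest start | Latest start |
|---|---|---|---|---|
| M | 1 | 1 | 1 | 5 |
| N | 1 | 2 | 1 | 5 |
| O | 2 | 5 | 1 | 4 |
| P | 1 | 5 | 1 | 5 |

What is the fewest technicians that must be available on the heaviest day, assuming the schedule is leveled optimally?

5

Early-start (M@1, N@1, O@1, P@1) gives peak 13: d1:13  d2:5  d3:0  d4:0  d5:0.
Shift O→2, P→4.
Schedule M@1, N@1, O@2, P@4: d1:3  d2:5  d3:5  d4:5  d5:0 — peak 5.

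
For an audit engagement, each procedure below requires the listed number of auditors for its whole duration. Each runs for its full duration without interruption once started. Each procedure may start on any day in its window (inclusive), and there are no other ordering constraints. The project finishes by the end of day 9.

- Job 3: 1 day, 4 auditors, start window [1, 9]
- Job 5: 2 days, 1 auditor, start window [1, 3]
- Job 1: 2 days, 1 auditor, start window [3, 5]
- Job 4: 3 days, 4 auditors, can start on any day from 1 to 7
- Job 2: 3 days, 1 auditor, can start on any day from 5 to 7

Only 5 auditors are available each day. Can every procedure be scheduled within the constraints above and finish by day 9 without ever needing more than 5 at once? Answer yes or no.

Schedule Job 3@1, Job 5@1, Job 1@3, Job 4@2, Job 2@5: d1:5  d2:5  d3:5  d4:5  d5:1  d6:1  d7:1  d8:0  d9:0 — peak 5 ≤ 5.

yes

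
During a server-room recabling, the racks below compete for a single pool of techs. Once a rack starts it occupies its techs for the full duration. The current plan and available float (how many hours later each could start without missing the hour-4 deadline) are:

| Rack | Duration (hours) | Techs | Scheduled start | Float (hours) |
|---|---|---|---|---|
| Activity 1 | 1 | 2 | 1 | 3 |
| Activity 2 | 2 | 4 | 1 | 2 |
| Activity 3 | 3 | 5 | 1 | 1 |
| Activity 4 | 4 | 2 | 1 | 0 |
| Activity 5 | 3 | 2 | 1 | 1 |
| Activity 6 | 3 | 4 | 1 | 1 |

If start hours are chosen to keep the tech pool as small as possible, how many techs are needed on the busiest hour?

17

Early-start (Activity 1@1, Activity 2@1, Activity 3@1, Activity 4@1, Activity 5@1, Activity 6@1) gives peak 19: h1:19  h2:17  h3:13  h4:2.
Shift Activity 6→2.
Schedule Activity 1@1, Activity 2@1, Activity 3@1, Activity 4@1, Activity 5@1, Activity 6@2: h1:15  h2:17  h3:13  h4:6 — peak 17.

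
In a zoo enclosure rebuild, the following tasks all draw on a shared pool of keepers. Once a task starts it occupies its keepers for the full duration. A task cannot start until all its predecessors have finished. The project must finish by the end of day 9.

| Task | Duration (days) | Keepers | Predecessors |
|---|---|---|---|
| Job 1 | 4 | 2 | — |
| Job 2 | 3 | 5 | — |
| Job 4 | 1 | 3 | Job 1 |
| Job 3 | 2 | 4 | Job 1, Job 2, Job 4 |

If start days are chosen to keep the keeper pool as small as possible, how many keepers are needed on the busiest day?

Schedule Job 1@1, Job 2@1, Job 4@5, Job 3@6: d1:7  d2:7  d3:7  d4:2  d5:3  d6:4  d7:4  d8:0  d9:0 — peak 7.

7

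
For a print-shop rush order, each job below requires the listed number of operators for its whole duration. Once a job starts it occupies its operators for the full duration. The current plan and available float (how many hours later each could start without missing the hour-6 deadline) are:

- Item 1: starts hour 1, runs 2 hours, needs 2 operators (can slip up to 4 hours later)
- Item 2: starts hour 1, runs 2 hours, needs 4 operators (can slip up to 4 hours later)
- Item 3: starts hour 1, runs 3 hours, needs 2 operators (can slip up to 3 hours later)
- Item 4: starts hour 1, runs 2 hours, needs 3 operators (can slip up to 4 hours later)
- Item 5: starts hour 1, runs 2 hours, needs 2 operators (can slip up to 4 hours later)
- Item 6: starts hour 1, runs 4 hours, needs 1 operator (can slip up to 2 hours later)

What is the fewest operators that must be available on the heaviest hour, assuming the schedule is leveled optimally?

6

Early-start (Item 1@1, Item 2@1, Item 3@1, Item 4@1, Item 5@1, Item 6@1) gives peak 14: h1:14  h2:14  h3:3  h4:1  h5:0  h6:0.
Shift Item 3→3, Item 4→3, Item 5→5, Item 6→3.
Schedule Item 1@1, Item 2@1, Item 3@3, Item 4@3, Item 5@5, Item 6@3: h1:6  h2:6  h3:6  h4:6  h5:5  h6:3 — peak 6.
Total operator-hours = 32 over 6 hours ⇒ peak ≥ ⌈32/6⌉ = 6, so 6 is optimal.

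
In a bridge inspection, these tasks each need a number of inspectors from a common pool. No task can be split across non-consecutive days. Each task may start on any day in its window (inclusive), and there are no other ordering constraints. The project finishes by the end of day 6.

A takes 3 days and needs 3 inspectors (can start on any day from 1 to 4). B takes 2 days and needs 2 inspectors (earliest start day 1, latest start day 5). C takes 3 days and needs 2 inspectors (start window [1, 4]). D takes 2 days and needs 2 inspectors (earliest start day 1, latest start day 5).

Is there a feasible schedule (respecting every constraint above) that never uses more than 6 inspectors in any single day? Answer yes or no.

yes

Schedule A@1, B@1, C@3, D@4: d1:5  d2:5  d3:5  d4:4  d5:4  d6:0 — peak 5 ≤ 6.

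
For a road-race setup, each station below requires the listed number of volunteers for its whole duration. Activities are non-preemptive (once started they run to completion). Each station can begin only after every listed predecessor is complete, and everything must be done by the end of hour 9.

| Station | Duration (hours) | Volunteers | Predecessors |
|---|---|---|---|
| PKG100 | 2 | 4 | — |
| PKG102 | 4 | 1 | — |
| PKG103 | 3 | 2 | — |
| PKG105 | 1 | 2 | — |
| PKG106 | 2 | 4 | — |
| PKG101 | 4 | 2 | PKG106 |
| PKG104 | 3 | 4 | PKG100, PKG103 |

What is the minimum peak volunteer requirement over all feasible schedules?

Early-start (PKG100@1, PKG102@1, PKG103@1, PKG105@1, PKG106@1, PKG101@3, PKG104@4) gives peak 13: h1:13  h2:11  h3:5  h4:7  h5:6  h6:6  h7:0  h8:0  h9:0.
Shift PKG102→3, PKG105→3, PKG106→4, PKG101→6, PKG104→7.
Schedule PKG100@1, PKG102@3, PKG103@1, PKG105@3, PKG106@4, PKG101@6, PKG104@7: h1:6  h2:6  h3:5  h4:5  h5:5  h6:3  h7:6  h8:6  h9:6 — peak 6.
Total volunteer-hours = 48 over 9 hours ⇒ peak ≥ ⌈48/9⌉ = 6, so 6 is optimal.

6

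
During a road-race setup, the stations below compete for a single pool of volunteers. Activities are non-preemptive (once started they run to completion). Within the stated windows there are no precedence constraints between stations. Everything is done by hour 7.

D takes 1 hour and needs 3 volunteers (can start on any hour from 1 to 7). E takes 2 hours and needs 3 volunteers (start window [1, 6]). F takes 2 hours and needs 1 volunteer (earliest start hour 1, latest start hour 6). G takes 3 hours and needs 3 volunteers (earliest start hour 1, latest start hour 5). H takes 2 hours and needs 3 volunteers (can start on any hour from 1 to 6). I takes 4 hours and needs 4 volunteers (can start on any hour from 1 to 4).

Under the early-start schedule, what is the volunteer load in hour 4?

4

At early start, hour 4 has: I.
Demand: 4 = 4.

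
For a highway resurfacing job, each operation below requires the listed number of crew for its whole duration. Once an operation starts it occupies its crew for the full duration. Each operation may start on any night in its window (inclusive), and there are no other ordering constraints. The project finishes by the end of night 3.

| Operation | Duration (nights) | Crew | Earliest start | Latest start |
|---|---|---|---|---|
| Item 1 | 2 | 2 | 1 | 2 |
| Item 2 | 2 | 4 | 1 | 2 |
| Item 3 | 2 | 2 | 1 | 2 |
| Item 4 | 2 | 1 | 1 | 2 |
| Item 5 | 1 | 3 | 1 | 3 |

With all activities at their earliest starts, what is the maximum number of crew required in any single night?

12

Early-start schedule: Item 1@1, Item 2@1, Item 3@1, Item 4@1, Item 5@1.
Load per night: night 1: 12, night 2: 9, night 3: 0.
Peak is 12.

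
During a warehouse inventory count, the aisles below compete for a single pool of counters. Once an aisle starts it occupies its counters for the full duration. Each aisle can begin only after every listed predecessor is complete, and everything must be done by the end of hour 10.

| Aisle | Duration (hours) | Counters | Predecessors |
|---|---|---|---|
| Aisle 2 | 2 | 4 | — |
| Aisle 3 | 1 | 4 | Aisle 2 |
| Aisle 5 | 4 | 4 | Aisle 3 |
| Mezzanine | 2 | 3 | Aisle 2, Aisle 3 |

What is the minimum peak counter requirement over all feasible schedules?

4

Early-start (Aisle 2@1, Aisle 3@3, Aisle 5@4, Mezzanine@4) gives peak 7: h1:4  h2:4  h3:4  h4:7  h5:7  h6:4  h7:4  h8:0  h9:0  h10:0.
Shift Mezzanine→8.
Schedule Aisle 2@1, Aisle 3@3, Aisle 5@4, Mezzanine@8: h1:4  h2:4  h3:4  h4:4  h5:4  h6:4  h7:4  h8:3  h9:3  h10:0 — peak 4.
Total counter-hours = 34 over 10 hours ⇒ peak ≥ ⌈34/10⌉ = 4, so 4 is optimal.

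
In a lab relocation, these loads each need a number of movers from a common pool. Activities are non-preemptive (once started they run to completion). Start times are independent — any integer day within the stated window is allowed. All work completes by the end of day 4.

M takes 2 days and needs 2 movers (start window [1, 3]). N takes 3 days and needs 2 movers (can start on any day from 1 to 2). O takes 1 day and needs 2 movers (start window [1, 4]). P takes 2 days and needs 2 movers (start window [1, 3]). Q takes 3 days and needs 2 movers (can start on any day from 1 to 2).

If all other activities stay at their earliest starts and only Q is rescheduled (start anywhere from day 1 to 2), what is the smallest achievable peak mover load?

Q@1: d1:10  d2:8  d3:4  d4:0 → peak 10
Q@2: d1:8  d2:8  d3:4  d4:2 → peak 8
Best is Q@2, peak 8.

8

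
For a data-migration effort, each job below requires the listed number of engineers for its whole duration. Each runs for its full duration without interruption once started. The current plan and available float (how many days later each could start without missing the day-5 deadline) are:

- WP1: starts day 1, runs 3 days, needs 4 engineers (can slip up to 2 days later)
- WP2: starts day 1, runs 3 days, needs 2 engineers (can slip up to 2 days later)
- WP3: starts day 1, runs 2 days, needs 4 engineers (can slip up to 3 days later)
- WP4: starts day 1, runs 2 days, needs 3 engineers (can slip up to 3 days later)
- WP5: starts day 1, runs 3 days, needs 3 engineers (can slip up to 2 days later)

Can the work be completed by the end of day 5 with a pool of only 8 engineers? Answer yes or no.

Total engineer-days = 41; over 5 days the average is 41/5 > 8, so some day must exceed 8.

no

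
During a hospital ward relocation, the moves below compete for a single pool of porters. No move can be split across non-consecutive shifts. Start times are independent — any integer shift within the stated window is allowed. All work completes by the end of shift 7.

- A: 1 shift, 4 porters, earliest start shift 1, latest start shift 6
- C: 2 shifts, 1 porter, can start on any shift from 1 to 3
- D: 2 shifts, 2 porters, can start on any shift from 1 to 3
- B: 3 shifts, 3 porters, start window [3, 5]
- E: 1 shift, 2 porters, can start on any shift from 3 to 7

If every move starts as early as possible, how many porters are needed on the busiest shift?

7

Early-start schedule: A@1, C@1, D@1, B@3, E@3.
Load per shift: shift 1: 7, shift 2: 3, shift 3: 5, shift 4: 3, shift 5: 3, shift 6: 0, shift 7: 0.
Peak is 7.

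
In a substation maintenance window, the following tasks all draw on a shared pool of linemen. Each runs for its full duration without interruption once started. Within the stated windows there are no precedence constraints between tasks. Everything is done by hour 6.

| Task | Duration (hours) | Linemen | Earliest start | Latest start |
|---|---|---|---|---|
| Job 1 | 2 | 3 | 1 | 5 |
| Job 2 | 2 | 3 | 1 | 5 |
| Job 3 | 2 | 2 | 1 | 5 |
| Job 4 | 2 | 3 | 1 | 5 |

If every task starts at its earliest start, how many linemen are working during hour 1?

11

At early start, hour 1 has: Job 1, Job 2, Job 3, Job 4.
Demand: 3 + 3 + 2 + 3 = 11.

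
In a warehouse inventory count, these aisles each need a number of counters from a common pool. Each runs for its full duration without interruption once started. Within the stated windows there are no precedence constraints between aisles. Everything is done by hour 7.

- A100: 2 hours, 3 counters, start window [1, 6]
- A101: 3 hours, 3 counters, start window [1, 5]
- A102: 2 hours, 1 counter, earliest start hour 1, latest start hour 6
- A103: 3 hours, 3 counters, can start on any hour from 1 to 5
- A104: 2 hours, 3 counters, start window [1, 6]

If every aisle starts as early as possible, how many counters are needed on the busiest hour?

13

Early-start schedule: A100@1, A101@1, A102@1, A103@1, A104@1.
Load per hour: hour 1: 13, hour 2: 13, hour 3: 6, hour 4: 0, hour 5: 0, hour 6: 0, hour 7: 0.
Peak is 13.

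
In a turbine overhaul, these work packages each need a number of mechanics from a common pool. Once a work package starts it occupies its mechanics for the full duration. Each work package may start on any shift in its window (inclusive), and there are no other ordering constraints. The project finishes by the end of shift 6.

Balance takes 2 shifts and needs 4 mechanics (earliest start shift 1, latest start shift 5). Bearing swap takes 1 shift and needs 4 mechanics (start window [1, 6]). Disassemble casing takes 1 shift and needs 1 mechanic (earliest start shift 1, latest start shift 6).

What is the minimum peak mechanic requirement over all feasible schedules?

Early-start (Balance@1, Bearing swap@1, Disassemble casing@1) gives peak 9: s1:9  s2:4  s3:0  s4:0  s5:0  s6:0.
Shift Bearing swap→3, Disassemble casing→4.
Schedule Balance@1, Bearing swap@3, Disassemble casing@4: s1:4  s2:4  s3:4  s4:1  s5:0  s6:0 — peak 4.

4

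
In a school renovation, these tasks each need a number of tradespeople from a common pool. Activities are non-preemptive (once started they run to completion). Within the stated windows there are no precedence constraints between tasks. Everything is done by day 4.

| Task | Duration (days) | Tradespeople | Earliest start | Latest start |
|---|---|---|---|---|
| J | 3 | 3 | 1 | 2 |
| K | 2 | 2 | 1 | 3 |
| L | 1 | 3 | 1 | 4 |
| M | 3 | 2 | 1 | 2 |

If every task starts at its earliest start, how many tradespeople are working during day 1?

10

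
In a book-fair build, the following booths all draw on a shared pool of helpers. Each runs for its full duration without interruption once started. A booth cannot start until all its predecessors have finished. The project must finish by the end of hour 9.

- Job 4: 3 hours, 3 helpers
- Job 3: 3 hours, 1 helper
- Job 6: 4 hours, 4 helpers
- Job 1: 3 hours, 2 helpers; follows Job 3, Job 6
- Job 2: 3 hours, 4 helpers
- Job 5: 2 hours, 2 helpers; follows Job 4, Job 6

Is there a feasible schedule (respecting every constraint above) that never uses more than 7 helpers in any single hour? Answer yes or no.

Schedule Job 4@1, Job 3@4, Job 6@1, Job 1@7, Job 2@5, Job 5@5: h1:7  h2:7  h3:7  h4:5  h5:7  h6:7  h7:6  h8:2  h9:2 — peak 7 ≤ 7.

yes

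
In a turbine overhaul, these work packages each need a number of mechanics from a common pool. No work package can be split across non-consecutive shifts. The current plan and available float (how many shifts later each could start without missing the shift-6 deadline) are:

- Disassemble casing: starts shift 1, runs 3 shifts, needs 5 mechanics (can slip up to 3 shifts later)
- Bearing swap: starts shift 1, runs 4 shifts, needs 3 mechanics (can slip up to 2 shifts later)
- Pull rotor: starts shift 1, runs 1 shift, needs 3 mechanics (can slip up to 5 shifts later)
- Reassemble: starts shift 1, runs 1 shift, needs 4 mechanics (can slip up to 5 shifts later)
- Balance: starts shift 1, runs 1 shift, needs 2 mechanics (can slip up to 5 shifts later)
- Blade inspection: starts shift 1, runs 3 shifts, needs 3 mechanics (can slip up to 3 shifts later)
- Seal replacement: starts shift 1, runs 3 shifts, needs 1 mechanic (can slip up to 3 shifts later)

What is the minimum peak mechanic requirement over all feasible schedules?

9

Early-start (Disassemble casing@1, Bearing swap@1, Pull rotor@1, Reassemble@1, Balance@1, Blade inspection@1, Seal replacement@1) gives peak 21: s1:21  s2:12  s3:12  s4:3  s5:0  s6:0.
Shift Pull rotor→4, Reassemble→5, Balance→5, Blade inspection→4.
Schedule Disassemble casing@1, Bearing swap@1, Pull rotor@4, Reassemble@5, Balance@5, Blade inspection@4, Seal replacement@1: s1:9  s2:9  s3:9  s4:9  s5:9  s6:3 — peak 9.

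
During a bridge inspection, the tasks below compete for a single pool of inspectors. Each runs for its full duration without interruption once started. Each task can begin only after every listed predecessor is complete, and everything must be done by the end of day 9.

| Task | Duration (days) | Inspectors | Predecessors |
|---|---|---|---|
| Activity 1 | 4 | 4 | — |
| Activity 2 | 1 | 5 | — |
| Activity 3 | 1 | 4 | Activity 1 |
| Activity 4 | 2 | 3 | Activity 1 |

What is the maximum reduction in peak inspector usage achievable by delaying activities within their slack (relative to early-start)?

4

Early-start peak: d1:9  d2:4  d3:4  d4:4  d5:7  d6:3  d7:0  d8:0  d9:0 ⇒ 9.
Leveled (Activity 1@1, Activity 2@5, Activity 3@6, Activity 4@7): d1:4  d2:4  d3:4  d4:4  d5:5  d6:4  d7:3  d8:3  d9:0 ⇒ 5.
Reduction 9 − 5 = 4.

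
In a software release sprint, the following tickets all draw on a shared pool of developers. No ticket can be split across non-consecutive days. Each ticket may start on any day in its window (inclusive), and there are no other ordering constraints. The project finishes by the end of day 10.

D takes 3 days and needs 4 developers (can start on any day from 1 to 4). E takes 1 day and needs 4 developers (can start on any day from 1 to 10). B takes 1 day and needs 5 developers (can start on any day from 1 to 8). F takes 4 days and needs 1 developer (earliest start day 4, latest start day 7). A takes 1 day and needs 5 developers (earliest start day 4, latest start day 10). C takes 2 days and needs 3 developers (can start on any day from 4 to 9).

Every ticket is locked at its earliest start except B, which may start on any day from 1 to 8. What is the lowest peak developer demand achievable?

9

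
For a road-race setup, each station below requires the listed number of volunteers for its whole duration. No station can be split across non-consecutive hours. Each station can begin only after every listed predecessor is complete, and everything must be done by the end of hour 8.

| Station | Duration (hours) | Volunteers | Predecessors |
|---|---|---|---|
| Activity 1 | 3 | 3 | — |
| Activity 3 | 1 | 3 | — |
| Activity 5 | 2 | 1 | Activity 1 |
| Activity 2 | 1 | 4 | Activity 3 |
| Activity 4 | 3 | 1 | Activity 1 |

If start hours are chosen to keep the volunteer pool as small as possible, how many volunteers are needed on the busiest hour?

4

Early-start (Activity 1@1, Activity 3@1, Activity 5@4, Activity 2@2, Activity 4@4) gives peak 7: h1:6  h2:7  h3:3  h4:2  h5:2  h6:1  h7:0  h8:0.
Shift Activity 3→4, Activity 2→8, Activity 4→5.
Schedule Activity 1@1, Activity 3@4, Activity 5@4, Activity 2@8, Activity 4@5: h1:3  h2:3  h3:3  h4:4  h5:2  h6:1  h7:1  h8:4 — peak 4.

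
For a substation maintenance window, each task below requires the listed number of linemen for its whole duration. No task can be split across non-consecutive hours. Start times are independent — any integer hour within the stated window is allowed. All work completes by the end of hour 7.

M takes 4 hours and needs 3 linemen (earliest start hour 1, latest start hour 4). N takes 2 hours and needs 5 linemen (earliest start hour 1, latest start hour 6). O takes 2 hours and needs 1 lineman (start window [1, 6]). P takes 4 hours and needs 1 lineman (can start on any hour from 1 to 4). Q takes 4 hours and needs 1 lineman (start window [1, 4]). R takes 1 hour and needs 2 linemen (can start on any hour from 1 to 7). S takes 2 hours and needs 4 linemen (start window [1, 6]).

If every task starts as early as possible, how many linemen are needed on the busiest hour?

Early-start schedule: M@1, N@1, O@1, P@1, Q@1, R@1, S@1.
Load per hour: hour 1: 17, hour 2: 15, hour 3: 5, hour 4: 5, hour 5: 0, hour 6: 0, hour 7: 0.
Peak is 17.

17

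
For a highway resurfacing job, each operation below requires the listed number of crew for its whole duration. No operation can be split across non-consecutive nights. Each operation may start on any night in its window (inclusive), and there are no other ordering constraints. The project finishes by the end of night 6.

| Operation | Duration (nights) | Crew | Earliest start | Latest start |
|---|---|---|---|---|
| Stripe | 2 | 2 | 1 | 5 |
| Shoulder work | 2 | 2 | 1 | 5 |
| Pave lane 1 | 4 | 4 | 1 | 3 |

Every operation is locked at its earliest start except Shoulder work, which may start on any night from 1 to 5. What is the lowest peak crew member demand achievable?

Shoulder work@1: n1:8  n2:8  n3:4  n4:4  n5:0  n6:0 → peak 8
Shoulder work@2: n1:6  n2:8  n3:6  n4:4  n5:0  n6:0 → peak 8
Shoulder work@3: n1:6  n2:6  n3:6  n4:6  n5:0  n6:0 → peak 6
Shoulder work@4: n1:6  n2:6  n3:4  n4:6  n5:2  n6:0 → peak 6
Shoulder work@5: n1:6  n2:6  n3:4  n4:4  n5:2  n6:2 → peak 6
Best is Shoulder work@3, peak 6.

6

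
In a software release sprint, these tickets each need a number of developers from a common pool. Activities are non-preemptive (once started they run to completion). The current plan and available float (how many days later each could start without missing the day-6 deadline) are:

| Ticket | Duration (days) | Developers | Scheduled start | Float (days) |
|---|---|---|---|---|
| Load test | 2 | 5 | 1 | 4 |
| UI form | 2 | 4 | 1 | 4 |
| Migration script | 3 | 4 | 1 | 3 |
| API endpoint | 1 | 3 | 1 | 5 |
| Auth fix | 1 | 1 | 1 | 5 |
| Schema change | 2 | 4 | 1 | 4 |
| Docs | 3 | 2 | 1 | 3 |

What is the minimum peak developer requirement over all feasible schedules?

9

Early-start (Load test@1, UI form@1, Migration script@1, API endpoint@1, Auth fix@1, Schema change@1, Docs@1) gives peak 23: d1:23  d2:19  d3:6  d4:0  d5:0  d6:0.
Shift UI form→3, API endpoint→4, Auth fix→3, Schema change→5, Docs→4.
Schedule Load test@1, UI form@3, Migration script@1, API endpoint@4, Auth fix@3, Schema change@5, Docs@4: d1:9  d2:9  d3:9  d4:9  d5:6  d6:6 — peak 9.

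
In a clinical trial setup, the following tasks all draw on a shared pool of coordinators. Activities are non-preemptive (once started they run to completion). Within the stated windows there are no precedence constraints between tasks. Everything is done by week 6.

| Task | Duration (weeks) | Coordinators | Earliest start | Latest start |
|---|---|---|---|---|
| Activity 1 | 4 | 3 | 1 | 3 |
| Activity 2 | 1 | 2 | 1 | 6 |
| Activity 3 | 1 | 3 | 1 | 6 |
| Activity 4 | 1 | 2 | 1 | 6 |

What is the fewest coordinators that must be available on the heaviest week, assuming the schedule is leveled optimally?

Early-start (Activity 1@1, Activity 2@1, Activity 3@1, Activity 4@1) gives peak 10: w1:10  w2:3  w3:3  w4:3  w5:0  w6:0.
Shift Activity 2→5, Activity 3→6, Activity 4→5.
Schedule Activity 1@1, Activity 2@5, Activity 3@6, Activity 4@5: w1:3  w2:3  w3:3  w4:3  w5:4  w6:3 — peak 4.
Total coordinator-weeks = 19 over 6 weeks ⇒ peak ≥ ⌈19/6⌉ = 4, so 4 is optimal.

4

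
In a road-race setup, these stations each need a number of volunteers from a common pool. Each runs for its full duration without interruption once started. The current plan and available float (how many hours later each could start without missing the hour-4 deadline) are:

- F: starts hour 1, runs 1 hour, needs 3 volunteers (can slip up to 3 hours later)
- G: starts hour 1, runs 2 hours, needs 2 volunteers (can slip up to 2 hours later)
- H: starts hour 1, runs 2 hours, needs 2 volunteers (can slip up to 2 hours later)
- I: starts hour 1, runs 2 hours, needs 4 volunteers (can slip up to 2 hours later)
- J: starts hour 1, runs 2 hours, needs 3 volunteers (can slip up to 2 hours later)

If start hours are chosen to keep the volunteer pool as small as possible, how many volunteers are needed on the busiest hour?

7

Early-start (F@1, G@1, H@1, I@1, J@1) gives peak 14: h1:14  h2:11  h3:0  h4:0.
Shift I→3, J→2.
Schedule F@1, G@1, H@1, I@3, J@2: h1:7  h2:7  h3:7  h4:4 — peak 7.
Total volunteer-hours = 25 over 4 hours ⇒ peak ≥ ⌈25/4⌉ = 7, so 7 is optimal.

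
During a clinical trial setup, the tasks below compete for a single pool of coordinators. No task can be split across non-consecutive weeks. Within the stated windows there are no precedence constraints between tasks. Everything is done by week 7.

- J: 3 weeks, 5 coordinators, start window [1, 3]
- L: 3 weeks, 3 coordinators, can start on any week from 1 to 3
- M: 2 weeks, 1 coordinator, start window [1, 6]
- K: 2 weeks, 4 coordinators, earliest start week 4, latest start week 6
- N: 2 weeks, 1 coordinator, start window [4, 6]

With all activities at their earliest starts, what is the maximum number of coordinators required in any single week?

9

Early-start schedule: J@1, L@1, M@1, K@4, N@4.
Load per week: week 1: 9, week 2: 9, week 3: 8, week 4: 5, week 5: 5, week 6: 0, week 7: 0.
Peak is 9.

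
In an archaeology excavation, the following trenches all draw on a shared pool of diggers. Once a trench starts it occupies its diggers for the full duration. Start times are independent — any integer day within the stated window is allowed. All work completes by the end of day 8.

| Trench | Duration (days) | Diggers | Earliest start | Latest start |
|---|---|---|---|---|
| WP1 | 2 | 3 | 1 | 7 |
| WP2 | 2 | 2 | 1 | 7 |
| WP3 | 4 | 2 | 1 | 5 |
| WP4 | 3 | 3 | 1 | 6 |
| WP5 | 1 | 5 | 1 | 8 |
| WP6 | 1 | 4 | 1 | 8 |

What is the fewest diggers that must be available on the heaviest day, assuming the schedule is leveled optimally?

Early-start (WP1@1, WP2@1, WP3@1, WP4@1, WP5@1, WP6@1) gives peak 19: d1:19  d2:10  d3:5  d4:2  d5:0  d6:0  d7:0  d8:0.
Shift WP3→3, WP4→3, WP5→7, WP6→8.
Schedule WP1@1, WP2@1, WP3@3, WP4@3, WP5@7, WP6@8: d1:5  d2:5  d3:5  d4:5  d5:5  d6:2  d7:5  d8:4 — peak 5.
Total digger-days = 36 over 8 days ⇒ peak ≥ ⌈36/8⌉ = 5, so 5 is optimal.

5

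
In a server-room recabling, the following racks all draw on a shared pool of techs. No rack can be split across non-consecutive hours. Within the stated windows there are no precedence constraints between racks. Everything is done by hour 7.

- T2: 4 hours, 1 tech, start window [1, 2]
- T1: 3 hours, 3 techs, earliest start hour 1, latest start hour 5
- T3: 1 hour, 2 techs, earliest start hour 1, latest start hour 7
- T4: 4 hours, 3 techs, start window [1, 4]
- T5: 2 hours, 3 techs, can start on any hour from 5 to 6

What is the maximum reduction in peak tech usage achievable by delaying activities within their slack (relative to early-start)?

Early-start peak: h1:9  h2:7  h3:7  h4:4  h5:3  h6:3  h7:0 ⇒ 9.
Leveled (T2@1, T1@1, T3@1, T4@4, T5@5): h1:6  h2:4  h3:4  h4:4  h5:6  h6:6  h7:3 ⇒ 6.
Reduction 9 − 6 = 3.

3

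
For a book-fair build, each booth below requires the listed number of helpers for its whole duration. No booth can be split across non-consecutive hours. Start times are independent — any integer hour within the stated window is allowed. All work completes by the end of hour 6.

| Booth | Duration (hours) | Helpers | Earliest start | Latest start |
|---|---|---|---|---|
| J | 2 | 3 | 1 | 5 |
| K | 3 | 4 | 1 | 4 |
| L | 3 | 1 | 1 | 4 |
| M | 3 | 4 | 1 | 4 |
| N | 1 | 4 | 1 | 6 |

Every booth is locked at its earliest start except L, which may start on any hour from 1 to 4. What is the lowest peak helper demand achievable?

L@1: h1:16  h2:12  h3:9  h4:0  h5:0  h6:0 → peak 16
L@2: h1:15  h2:12  h3:9  h4:1  h5:0  h6:0 → peak 15
L@3: h1:15  h2:11  h3:9  h4:1  h5:1  h6:0 → peak 15
L@4: h1:15  h2:11  h3:8  h4:1  h5:1  h6:1 → peak 15
Best is L@2, peak 15.

15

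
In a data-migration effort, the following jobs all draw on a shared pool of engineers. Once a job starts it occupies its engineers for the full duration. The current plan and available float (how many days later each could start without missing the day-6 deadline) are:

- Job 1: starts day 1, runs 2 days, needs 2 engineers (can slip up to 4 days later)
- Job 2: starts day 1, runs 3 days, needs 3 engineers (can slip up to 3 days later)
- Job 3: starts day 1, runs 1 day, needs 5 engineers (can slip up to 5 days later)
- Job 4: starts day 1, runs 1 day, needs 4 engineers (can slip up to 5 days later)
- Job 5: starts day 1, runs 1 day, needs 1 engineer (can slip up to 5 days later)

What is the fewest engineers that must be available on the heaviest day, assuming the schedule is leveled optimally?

5

Early-start (Job 1@1, Job 2@1, Job 3@1, Job 4@1, Job 5@1) gives peak 15: d1:15  d2:5  d3:3  d4:0  d5:0  d6:0.
Shift Job 3→4, Job 4→5, Job 5→3.
Schedule Job 1@1, Job 2@1, Job 3@4, Job 4@5, Job 5@3: d1:5  d2:5  d3:4  d4:5  d5:4  d6:0 — peak 5.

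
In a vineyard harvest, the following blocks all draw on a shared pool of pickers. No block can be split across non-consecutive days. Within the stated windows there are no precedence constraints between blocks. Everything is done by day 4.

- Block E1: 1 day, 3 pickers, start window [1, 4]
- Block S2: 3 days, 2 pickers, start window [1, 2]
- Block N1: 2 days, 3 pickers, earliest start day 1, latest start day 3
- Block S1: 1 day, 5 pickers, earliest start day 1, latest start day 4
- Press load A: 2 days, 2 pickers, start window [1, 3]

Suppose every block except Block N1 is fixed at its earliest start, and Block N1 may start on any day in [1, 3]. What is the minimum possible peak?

Block N1@1: d1:15  d2:7  d3:2  d4:0 → peak 15
Block N1@2: d1:12  d2:7  d3:5  d4:0 → peak 12
Block N1@3: d1:12  d2:4  d3:5  d4:3 → peak 12
Best is Block N1@2, peak 12.

12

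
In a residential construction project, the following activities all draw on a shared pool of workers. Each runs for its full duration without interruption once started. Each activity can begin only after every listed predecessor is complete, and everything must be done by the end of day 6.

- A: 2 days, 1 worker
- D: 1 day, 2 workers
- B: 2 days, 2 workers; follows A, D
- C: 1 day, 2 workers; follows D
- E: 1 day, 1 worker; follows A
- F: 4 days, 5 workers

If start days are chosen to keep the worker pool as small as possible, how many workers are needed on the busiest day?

7

Early-start (A@1, D@1, B@3, C@2, E@3, F@1) gives peak 8: d1:8  d2:8  d3:8  d4:7  d5:0  d6:0.
Shift E→5, F→3.
Schedule A@1, D@1, B@3, C@2, E@5, F@3: d1:3  d2:3  d3:7  d4:7  d5:6  d6:5 — peak 7.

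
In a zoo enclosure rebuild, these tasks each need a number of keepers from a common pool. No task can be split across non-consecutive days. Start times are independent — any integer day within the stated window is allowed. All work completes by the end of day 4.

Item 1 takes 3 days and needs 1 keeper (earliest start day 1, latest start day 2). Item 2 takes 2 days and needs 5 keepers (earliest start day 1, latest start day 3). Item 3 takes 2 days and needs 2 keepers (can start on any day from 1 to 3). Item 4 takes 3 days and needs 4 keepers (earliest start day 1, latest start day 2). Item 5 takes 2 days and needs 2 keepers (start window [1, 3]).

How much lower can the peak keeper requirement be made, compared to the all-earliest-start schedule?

Early-start peak: d1:14  d2:14  d3:5  d4:0 ⇒ 14.
Leveled (Item 1@1, Item 2@1, Item 3@3, Item 4@1, Item 5@3): d1:10  d2:10  d3:9  d4:4 ⇒ 10.
Reduction 14 − 10 = 4.

4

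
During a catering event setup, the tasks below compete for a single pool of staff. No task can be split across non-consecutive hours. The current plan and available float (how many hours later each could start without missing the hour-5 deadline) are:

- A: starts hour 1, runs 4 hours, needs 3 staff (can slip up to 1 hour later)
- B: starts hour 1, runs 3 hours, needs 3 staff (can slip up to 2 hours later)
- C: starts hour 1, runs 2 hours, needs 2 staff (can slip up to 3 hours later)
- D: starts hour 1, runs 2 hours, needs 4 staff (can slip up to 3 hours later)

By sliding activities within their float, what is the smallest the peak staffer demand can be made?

Early-start (A@1, B@1, C@1, D@1) gives peak 12: h1:12  h2:12  h3:6  h4:3  h5:0.
Shift D→4.
Schedule A@1, B@1, C@1, D@4: h1:8  h2:8  h3:6  h4:7  h5:4 — peak 8.

8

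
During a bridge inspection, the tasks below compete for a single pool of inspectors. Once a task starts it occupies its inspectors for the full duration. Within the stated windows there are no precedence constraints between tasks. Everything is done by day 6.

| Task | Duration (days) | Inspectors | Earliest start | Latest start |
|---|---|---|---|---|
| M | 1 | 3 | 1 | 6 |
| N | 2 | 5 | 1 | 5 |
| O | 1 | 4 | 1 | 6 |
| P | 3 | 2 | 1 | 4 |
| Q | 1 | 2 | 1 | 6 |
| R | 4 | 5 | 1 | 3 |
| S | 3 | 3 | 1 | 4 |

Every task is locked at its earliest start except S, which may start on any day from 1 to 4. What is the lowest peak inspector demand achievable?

21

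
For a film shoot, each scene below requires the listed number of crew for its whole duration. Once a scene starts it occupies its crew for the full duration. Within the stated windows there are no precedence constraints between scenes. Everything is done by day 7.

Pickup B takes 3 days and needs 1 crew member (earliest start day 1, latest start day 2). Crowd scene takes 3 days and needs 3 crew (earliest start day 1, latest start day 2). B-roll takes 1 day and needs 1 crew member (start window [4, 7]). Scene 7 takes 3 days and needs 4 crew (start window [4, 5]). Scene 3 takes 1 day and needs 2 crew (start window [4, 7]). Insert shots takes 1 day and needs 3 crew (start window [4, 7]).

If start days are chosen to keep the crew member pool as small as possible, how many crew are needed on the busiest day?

Early-start (Pickup B@1, Crowd scene@1, B-roll@4, Scene 7@4, Scene 3@4, Insert shots@4) gives peak 10: d1:4  d2:4  d3:4  d4:10  d5:4  d6:4  d7:0.
Shift Scene 3→7, Insert shots→7.
Schedule Pickup B@1, Crowd scene@1, B-roll@4, Scene 7@4, Scene 3@7, Insert shots@7: d1:4  d2:4  d3:4  d4:5  d5:4  d6:4  d7:5 — peak 5.
Total crew member-days = 30 over 7 days ⇒ peak ≥ ⌈30/7⌉ = 5, so 5 is optimal.

5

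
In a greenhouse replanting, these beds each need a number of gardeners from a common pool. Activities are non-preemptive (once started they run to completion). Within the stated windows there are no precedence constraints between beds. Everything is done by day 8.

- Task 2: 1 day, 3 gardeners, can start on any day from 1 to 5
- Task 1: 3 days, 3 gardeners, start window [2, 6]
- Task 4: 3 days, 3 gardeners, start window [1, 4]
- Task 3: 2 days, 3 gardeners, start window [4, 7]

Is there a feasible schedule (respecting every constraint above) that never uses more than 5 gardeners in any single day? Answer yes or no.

The minimum achievable peak is 6; 5 < 6, so no feasible schedule stays within the cap.

no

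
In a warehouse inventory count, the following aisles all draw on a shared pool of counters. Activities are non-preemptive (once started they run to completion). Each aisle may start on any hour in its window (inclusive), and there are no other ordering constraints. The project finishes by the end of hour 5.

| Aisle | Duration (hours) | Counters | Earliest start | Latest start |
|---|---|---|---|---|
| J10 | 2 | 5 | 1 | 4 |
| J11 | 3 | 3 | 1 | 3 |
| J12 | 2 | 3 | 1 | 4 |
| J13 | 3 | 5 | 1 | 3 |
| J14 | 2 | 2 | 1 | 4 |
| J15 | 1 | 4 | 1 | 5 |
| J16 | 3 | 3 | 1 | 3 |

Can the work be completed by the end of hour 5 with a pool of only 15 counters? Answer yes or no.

yes

Schedule J10@1, J11@1, J12@1, J13@3, J14@1, J15@4, J16@3: h1:13  h2:13  h3:11  h4:12  h5:8 — peak 13 ≤ 15.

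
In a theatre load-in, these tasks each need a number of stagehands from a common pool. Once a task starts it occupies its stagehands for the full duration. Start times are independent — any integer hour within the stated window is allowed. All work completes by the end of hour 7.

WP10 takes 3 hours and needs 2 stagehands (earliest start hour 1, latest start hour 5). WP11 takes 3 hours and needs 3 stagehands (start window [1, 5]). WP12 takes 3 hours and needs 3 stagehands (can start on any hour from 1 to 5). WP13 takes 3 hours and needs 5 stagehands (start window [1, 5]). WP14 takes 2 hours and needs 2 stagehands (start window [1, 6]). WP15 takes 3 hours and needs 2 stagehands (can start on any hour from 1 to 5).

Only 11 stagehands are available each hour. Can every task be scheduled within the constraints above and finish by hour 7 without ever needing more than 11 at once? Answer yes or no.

Schedule WP10@1, WP11@1, WP12@1, WP13@4, WP14@4, WP15@4: h1:8  h2:8  h3:8  h4:9  h5:9  h6:7  h7:0 — peak 9 ≤ 11.

yes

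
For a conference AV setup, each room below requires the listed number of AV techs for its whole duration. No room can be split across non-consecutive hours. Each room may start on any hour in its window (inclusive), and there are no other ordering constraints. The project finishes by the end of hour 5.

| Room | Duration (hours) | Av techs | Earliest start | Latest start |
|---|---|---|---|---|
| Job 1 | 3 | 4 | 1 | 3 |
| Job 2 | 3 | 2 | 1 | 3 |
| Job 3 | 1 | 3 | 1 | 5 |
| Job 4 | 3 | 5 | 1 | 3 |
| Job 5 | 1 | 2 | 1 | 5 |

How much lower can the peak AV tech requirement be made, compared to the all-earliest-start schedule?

5

Early-start peak: h1:16  h2:11  h3:11  h4:0  h5:0 ⇒ 16.
Leveled (Job 1@1, Job 2@1, Job 3@1, Job 4@2, Job 5@1): h1:11  h2:11  h3:11  h4:5  h5:0 ⇒ 11.
Reduction 16 − 11 = 5.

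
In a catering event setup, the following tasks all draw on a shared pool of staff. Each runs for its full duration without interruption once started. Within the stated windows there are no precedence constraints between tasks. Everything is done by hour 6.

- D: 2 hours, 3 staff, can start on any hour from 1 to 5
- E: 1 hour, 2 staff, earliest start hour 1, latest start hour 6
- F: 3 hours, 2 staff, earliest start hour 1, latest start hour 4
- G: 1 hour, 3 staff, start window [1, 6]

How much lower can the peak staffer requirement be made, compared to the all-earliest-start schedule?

6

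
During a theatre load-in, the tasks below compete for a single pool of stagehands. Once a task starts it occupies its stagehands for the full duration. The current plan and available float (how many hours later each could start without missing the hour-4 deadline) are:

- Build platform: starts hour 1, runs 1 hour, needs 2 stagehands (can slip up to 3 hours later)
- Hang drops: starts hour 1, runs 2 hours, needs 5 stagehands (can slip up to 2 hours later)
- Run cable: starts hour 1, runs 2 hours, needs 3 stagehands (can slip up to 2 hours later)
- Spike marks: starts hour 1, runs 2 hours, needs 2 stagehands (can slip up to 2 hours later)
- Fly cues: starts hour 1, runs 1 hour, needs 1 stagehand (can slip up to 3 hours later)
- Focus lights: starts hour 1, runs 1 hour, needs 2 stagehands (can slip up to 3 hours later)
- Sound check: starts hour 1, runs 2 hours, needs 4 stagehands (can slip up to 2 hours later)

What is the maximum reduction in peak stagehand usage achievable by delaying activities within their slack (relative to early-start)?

Early-start peak: h1:19  h2:14  h3:0  h4:0 ⇒ 19.
Leveled (Build platform@1, Hang drops@1, Run cable@2, Spike marks@3, Fly cues@1, Focus lights@4, Sound check@3): h1:8  h2:8  h3:9  h4:8 ⇒ 9.
Reduction 19 − 9 = 10.

10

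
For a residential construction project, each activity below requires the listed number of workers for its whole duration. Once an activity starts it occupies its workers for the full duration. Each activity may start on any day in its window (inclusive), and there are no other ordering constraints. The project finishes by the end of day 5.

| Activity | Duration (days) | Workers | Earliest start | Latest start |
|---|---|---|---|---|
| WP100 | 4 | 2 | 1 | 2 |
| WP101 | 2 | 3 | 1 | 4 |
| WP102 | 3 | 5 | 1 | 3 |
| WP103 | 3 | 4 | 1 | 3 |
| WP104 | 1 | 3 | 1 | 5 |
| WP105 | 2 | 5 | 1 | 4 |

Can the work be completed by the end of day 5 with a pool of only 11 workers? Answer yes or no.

Schedule WP100@1, WP101@4, WP102@1, WP103@1, WP104@5, WP105@4: d1:11  d2:11  d3:11  d4:10  d5:11 — peak 11 ≤ 11.

yes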